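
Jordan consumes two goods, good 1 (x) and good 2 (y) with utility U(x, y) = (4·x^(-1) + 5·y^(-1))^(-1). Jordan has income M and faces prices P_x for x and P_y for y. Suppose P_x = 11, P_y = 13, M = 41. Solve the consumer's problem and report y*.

From the CES first-order condition, (4/5)·(y/x)^(2) = P_x/P_y.
Solve for the ratio: y/x = [(5/4)·P_x/P_y]^(0.5).
With the ratio pinned down, the budget gives x* = M/(P_x + P_y·(y/x)) and y* = (y/x)·x*.
Numerically y/x = 1.028442, so x* = 41/(11 + 13·1.028442) = 1.6824 and y* = 1.028442·1.6824 = 1.7303.

y* = 1.7303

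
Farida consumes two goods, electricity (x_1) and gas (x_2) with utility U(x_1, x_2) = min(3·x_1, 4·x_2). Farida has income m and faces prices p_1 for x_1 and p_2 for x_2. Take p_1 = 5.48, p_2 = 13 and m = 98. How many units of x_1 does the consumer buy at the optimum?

x_1* = 6.4347

With perfect complements, no substitution: consume in ratio x_1:x_2 = 4:3.
Budget: p_1·x_1 + p_2·(3/4)·x_1 = m, so (4·p_1 + 3·p_2)·x_1 = 4·m.
Demand: x_1*(p_1,p_2,m) = 4·m/(4·p_1 + 3·p_2), x_2* = 3·m/(4·p_1 + 3·p_2).
Here 4·5.48 + 3·13 = 60.92, giving x_1* = 6.4347.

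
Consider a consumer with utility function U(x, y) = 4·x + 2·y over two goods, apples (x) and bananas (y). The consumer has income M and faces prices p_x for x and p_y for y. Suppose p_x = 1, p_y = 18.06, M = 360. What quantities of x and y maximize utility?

x gives more utility per dollar, so spend all income on x: x* = M/p_x, y* = 0.
Numerically: x* = 360, y* = 0.

x* = 360, y* = 0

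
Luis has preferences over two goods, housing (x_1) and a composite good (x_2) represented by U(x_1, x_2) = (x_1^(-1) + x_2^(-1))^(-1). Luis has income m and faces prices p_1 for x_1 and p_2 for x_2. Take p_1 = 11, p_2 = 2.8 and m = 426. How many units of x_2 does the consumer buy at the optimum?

x_2* = 51.0193

MRS = MU_x_1/MU_x_2 = (x_2/x_1)^(2). Set equal to p_1/p_2.
Solve for the ratio: x_2/x_1 = [p_1/p_2]^(0.5).
Substitute x_2 = (x_2/x_1)·x_1 into the budget: x_1* = m/(p_1 + p_2·(x_2/x_1)).
Numerically x_2/x_1 = 1.982062, so x_1* = 426/(11 + 2.8·1.982062) = 25.7405 and x_2* = 1.982062·25.7405 = 51.0193.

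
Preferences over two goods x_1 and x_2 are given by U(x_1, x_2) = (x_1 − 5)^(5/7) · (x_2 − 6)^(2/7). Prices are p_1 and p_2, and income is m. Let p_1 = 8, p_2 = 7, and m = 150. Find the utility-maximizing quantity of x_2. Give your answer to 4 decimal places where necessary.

x_2* = 8.7755

This is Cobb-Douglas in (x_1−5, x_2−6): tangency gives 5/7·p_2·(x_2−6) = 2/7·p_1·(x_1−5).
Substituting into the budget: x_1* = 5 + 5/7·(m − 5·p_1 − 6·p_2)/p_1, and x_2* = 6 + 2/7·(…)/p_2.
Discretionary income = 150 − 5·8 − 6·7 = 68; x_2* = 6 + 2/7·68/7 = 8.7755.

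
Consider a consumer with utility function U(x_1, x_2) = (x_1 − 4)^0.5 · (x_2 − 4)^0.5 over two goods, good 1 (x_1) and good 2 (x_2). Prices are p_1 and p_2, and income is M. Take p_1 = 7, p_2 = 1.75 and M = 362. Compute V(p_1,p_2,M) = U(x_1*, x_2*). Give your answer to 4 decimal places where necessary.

V = 46.7143

Let x_1' = x_1−4, x_2' = x_2−4. MRS = x_2'/x_1' = p_1/p_2.
Substituting into the budget: x_1* = 4 + 0.5·(M − 4·p_1 − 4·p_2)/p_1, and x_2* = 4 + 0.5·(…)/p_2.
Discretionary income = 362 − 4·7 − 4·1.75 = 327; x_1* = 4 + 0.5·327/7 = 27.3571; x_2* = 4 + 0.5·327/1.75 = 97.4286.
Utility at the optimum: U(27.3571, 97.4286) = 46.7143.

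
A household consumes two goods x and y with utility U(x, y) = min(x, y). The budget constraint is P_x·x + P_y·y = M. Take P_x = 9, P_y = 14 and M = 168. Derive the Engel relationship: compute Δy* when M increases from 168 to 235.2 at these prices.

Δy* = 2.9217

With perfect complements, no substitution: consume in ratio x:y = 1:1.
Budget: P_x·x + P_y·x = M, so (P_x + P_y)·x = M.
Demand: x*(P_x,P_y,M) = M/(P_x + P_y), y* = M/(P_x + P_y).
Here 9 + 14 = 23, giving y* = 7.3043.
At M' = 235.2: y* = 10.2261. Change: 10.2261 − 7.3043 = 2.9217.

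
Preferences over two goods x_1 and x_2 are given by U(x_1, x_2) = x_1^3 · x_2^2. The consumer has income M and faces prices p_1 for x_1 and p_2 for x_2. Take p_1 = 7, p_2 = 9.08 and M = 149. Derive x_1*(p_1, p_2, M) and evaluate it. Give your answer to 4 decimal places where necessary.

Demand: x_1*(p_1,p_2,M) = 0.6·M/p_1 and x_2* = 0.4·M/p_2.
At p_1=7, p_2=9.08, M=149: x_1* = 0.6·149/7 = 12.7714.

x_1* = 12.7714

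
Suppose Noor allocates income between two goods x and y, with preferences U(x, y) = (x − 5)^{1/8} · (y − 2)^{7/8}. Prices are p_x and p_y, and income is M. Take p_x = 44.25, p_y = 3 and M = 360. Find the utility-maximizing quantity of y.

MRS = (1/7)·(y−2)/(x−5). Tangency with p_x/p_y gives y−2 = 7·(p_x/p_y)·(x−5).
After buying the subsistence bundle (5, 2), a share 0.125 of the remaining income goes to x: x* = 5 + 0.125·(M − 5p_x − 2p_y)/p_x.
Discretionary income = 360 − 5·44.25 − 2·3 = 132.75; y* = 2 + 0.875·132.75/3 = 40.7188.

y* = 40.7188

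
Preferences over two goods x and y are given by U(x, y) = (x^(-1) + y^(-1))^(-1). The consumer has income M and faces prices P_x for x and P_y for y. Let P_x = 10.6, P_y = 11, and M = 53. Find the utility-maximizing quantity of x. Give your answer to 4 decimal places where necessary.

Numerically y/x = 0.98165, so x* = 53/(10.6 + 11·0.98165) = 2.4768.

x* = 2.4768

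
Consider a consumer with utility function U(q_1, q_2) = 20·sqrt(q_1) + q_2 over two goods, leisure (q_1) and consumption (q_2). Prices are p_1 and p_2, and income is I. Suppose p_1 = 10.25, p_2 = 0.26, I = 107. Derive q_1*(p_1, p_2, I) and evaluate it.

q_1* = 0.0643

Set MRS = p_1/p_2: 10·q_1^(−1/2) = p_1/p_2.
Solve: √q_1 = 10·p_2/p_1, so q_1*(p_1,p_2) = (10·p_2/p_1)², and q_2* = (I − p_1·q_1*)/p_2.
Plugging in: q_1* = (10·0.26/10.25)² = 0.0643.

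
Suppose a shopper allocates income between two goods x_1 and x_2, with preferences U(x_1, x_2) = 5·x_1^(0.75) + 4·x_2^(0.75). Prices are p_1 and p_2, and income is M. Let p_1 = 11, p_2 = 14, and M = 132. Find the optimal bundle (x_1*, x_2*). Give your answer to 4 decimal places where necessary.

From the CES first-order condition, (5/4)·(x_2/x_1)^(0.25) = p_1/p_2.
Hence x_2/x_1 = ((4/5)·p_1/p_2)^(1/(0.25)), i.e. raised to the 4 power.
Substitute x_2 = (x_2/x_1)·x_1 into the budget: x_1* = M/(p_1 + p_2·(x_2/x_1)).
Numerically x_2/x_1 = 0.156106, so x_1* = 132/(11 + 14·0.156106) = 10.011 and x_2* = 0.156106·10.011 = 1.5628.

x_1* = 10.011, x_2* = 1.5628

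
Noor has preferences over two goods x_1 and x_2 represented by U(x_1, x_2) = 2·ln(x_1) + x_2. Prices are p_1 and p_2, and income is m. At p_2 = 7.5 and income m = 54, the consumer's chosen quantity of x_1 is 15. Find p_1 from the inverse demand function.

p_1 = 1

MU_x_1 = 2/x_1, MU_x_2 = 1. Tangency: 2/x_1 = p_1/p_2.
So x_1*(p_1,p_2) = 2·p_2/p_1, independent of income; and x_2* = (m − 2·p_2)/p_2.
Set x_1* = 15 in the demand function and solve for p_1: p_1 = 1.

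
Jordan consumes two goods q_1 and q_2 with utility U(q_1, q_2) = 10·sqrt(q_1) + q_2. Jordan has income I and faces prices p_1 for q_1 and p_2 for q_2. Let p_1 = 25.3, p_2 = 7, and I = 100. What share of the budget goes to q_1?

share on q_1 = 0.4842

Utility is quasi-linear in q_2; the FOC for q_1 is 5/√q_1 = p_1/p_2.
Thus q_1* = (5·p_2/p_1)² — independent of I — with the rest of income spent on q_2.
Plugging in: q_1* = (5·7/25.3)² = 1.9138, q_2* = 7.3687.
Expenditure on q_1: 25.3·1.9138 = 48.419; share = 0.4842.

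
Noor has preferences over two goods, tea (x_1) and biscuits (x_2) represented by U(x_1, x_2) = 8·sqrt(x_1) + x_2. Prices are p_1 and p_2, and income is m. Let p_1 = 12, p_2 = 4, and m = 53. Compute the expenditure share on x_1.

Utility is quasi-linear in x_2; the FOC for x_1 is 4/√x_1 = p_1/p_2.
Solve: √x_1 = 4·p_2/p_1, so x_1*(p_1,p_2) = (4·p_2/p_1)², and x_2* = (m − p_1·x_1*)/p_2.
Plugging in: x_1* = (4·4/12)² = 1.7778, x_2* = 7.9167.
Expenditure on x_1: 12·1.7778 = 21.3333; share = 0.4025.

share on x_1 = 0.4025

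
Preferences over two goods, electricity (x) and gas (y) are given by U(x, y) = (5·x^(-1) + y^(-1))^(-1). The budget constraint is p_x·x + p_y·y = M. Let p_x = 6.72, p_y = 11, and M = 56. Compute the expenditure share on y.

Numerically y/x = 0.349545, so x* = 56/(6.72 + 11·0.349545) = 5.3005 and y* = 0.349545·5.3005 = 1.8528.
Expenditure on y: 11·1.8528 = 20.3805; share = 0.3639.

share on y = 0.3639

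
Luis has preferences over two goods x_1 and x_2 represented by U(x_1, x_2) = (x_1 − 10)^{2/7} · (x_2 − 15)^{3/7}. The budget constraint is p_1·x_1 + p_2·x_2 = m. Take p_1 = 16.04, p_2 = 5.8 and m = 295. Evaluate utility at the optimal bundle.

Discretionary income = 295 − 10·16.04 − 15·5.8 = 47.6; x_1* = 10 + 0.4·47.6/16.04 = 11.187; x_2* = 15 + 0.6·47.6/5.8 = 19.9241.
Utility at the optimum: U(11.187, 19.9241) = 2.0796.

V = 2.0796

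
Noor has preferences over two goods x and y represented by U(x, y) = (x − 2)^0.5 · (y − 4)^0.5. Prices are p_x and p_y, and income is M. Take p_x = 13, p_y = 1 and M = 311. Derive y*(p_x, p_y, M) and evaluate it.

Discretionary income = 311 − 2·13 − 4·1 = 281; y* = 4 + 0.5·281/1 = 144.5.

y* = 144.5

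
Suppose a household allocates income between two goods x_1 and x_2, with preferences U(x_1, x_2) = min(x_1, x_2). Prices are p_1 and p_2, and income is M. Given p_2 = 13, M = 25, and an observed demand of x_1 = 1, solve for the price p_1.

p_1 = 12

Leontief preferences: the optimum is at the kink where x_1/1 = x_2/1, i.e. x_2 = x_1.
Budget: p_1·x_1 + p_2·x_1 = M, so (p_1 + p_2)·x_1 = M.
Demand: x_1*(p_1,p_2,M) = M/(p_1 + p_2), x_2* = M/(p_1 + p_2).
Set x_1* = 1 in the demand function and solve for p_1: p_1 = 12.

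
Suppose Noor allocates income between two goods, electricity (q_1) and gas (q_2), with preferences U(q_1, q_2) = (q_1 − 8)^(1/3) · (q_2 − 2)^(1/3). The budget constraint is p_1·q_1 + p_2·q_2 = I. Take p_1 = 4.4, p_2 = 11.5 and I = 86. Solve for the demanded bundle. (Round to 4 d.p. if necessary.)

q_1* = 11.1591, q_2* = 3.2087

Substituting into the budget: q_1* = 8 + 0.5·(I − 8·p_1 − 2·p_2)/p_1, and q_2* = 2 + 0.5·(…)/p_2.
Discretionary income = 86 − 8·4.4 − 2·11.5 = 27.8; q_1* = 8 + 0.5·27.8/4.4 = 11.1591; q_2* = 2 + 0.5·27.8/11.5 = 3.2087.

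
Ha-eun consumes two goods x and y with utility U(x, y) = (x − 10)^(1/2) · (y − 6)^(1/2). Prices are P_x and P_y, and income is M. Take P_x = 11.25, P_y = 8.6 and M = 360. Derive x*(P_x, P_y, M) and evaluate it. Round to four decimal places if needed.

x* = 18.7067

MRS = (y−6)/(x−10). Tangency with P_x/P_y gives y−6 = (P_x/P_y)·(x−10).
After buying the subsistence bundle (10, 6), a share 0.5 of the remaining income goes to x: x* = 10 + 0.5·(M − 10P_x − 6P_y)/P_x.
Discretionary income = 360 − 10·11.25 − 6·8.6 = 195.9; x* = 10 + 0.5·195.9/11.25 = 18.7067.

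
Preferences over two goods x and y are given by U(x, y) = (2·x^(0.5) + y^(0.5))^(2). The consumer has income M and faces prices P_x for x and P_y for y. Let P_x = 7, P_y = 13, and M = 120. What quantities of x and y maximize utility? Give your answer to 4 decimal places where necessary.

MU_x ∝ 2·x^(-0.5), MU_y ∝ y^(-0.5), so MRS = 2·(y/x)^(0.5) = P_x/P_y.
Solve for the ratio: y/x = [(1/2)·P_x/P_y]^(2).
With the ratio pinned down, the budget gives x* = M/(P_x + P_y·(y/x)) and y* = (y/x)·x*.
Numerically y/x = 0.072485, so x* = 120/(7 + 13·0.072485) = 15.109 and y* = 0.072485·15.109 = 1.0952.

x* = 15.109, y* = 1.0952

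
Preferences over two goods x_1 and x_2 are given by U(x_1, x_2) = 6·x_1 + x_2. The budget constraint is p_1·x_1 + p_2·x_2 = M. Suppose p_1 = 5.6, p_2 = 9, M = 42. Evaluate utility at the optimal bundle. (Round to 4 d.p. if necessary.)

Perfect substitutes: compare marginal utility per dollar. 6/p_1 vs 1/p_2 → 1.0714 vs 0.1111.
x_1 gives more utility per dollar, so spend all income on x_1: x_1* = M/p_1, x_2* = 0.
Numerically: x_1* = 7.5, x_2* = 0.
Utility at the optimum: U(7.5, 0) = 45.

V = 45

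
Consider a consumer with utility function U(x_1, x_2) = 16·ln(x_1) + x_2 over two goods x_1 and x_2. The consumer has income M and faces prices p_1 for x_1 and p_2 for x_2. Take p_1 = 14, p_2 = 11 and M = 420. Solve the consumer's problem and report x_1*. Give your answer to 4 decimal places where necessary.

x_1* = 12.5714

So x_1*(p_1,p_2) = 16·p_2/p_1, independent of income; and x_2* = (M − 16·p_2)/p_2.
At the given prices: x_1* = 16·11/14 = 12.5714.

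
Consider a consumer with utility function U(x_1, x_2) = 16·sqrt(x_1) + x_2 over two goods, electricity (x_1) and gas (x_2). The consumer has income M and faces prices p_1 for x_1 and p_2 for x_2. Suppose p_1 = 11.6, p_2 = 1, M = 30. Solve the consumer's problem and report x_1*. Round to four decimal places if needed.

x_1* = 0.4756

MU_x_1 = 8/√x_1, MU_x_2 = 1. Tangency: 8/√x_1 = p_1/p_2.
Solve: √x_1 = 8·p_2/p_1, so x_1*(p_1,p_2) = (8·p_2/p_1)², and x_2* = (M − p_1·x_1*)/p_2.
Plugging in: x_1* = (8·1/11.6)² = 0.4756.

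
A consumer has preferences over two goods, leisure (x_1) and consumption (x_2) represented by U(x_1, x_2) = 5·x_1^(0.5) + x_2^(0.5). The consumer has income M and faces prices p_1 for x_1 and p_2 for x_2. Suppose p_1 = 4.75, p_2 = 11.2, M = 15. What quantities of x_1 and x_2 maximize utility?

x_1* = 3.1052, x_2* = 0.0223

MRS = MU_x_1/MU_x_2 = 5·(x_2/x_1)^(0.5). Set equal to p_1/p_2.
Solve for the ratio: x_2/x_1 = [(1/5)·p_1/p_2]^(2).
With the ratio pinned down, the budget gives x_1* = M/(p_1 + p_2·(x_2/x_1)) and x_2* = (x_2/x_1)·x_1*.
Numerically x_2/x_1 = 0.007195, so x_1* = 15/(4.75 + 11.2·0.007195) = 3.1052 and x_2* = 0.007195·3.1052 = 0.0223.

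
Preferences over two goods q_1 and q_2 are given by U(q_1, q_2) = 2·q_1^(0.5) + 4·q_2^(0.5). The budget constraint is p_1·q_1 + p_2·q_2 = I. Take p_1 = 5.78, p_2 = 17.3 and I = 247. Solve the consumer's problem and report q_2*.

q_2* = 8.1666

From the CES first-order condition, (1/2)·(q_2/q_1)^(0.5) = p_1/p_2.
Hence q_2/q_1 = (2·p_1/p_2)^(1/(0.5)), i.e. raised to the 2 power.
With the ratio pinned down, the budget gives q_1* = I/(p_1 + p_2·(q_2/q_1)) and q_2* = (q_2/q_1)·q_1*.
Numerically q_2/q_1 = 0.446502, so q_1* = 247/(5.78 + 17.3·0.446502) = 18.2902 and q_2* = 0.446502·18.2902 = 8.1666.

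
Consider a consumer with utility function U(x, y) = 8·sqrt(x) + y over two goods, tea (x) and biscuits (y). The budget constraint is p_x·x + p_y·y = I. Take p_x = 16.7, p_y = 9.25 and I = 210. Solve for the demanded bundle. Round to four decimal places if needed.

Utility is quasi-linear in y; the FOC for x is 4/√x = p_x/p_y.
Solve: √x = 4·p_y/p_x, so x*(p_x,p_y) = (4·p_y/p_x)², and y* = (I − p_x·x*)/p_y.
Plugging in: x* = (4·9.25/16.7)² = 4.9087, y* = 13.8404.

x* = 4.9087, y* = 13.8404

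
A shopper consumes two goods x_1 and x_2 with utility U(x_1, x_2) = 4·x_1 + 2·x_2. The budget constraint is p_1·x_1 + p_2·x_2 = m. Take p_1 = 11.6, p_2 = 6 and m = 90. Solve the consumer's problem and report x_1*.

x_1 gives more utility per dollar, so spend all income on x_1: x_1* = m/p_1, x_2* = 0.
Numerically: x_1* = 7.7586, x_2* = 0.

x_1* = 7.7586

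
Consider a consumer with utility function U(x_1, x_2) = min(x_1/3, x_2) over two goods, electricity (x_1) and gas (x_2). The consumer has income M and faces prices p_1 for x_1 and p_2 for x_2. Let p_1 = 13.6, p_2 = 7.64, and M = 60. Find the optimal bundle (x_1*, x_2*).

x_1* = 3.7159, x_2* = 1.2386

Here 3·13.6 + 7.64 = 48.44, giving x_1* = 3.7159 and x_2* = 1.2386.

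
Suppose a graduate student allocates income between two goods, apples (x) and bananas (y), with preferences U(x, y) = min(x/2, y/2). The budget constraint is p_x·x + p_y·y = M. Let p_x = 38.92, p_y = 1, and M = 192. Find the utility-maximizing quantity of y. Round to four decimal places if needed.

y* = 4.8096

With perfect complements, no substitution: consume in ratio x:y = 2:2.
Budget: p_x·x + p_y·x = M, so (2·p_x + 2·p_y)·x = 2·M.
Demand: x*(p_x,p_y,M) = 2·M/(2·p_x + 2·p_y), y* = 2·M/(2·p_x + 2·p_y).
Here 2·38.92 + 2·1 = 79.84, giving y* = 4.8096.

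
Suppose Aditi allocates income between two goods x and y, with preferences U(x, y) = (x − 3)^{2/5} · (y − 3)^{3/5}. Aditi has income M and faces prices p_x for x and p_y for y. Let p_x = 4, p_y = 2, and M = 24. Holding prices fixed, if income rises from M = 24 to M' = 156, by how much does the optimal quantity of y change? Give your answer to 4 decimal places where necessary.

This is Cobb-Douglas in (x−3, y−3): tangency gives 0.4·p_y·(y−3) = 0.6·p_x·(x−3).
After buying the subsistence bundle (3, 3), a share 0.4 of the remaining income goes to x: x* = 3 + 0.4·(M − 3p_x − 3p_y)/p_x.
Discretionary income = 24 − 3·4 − 3·2 = 6; y* = 3 + 0.6·6/2 = 4.8.
At M' = 156: y* = 44.4. Change: 44.4 − 4.8 = 39.6.

Δy* = 39.6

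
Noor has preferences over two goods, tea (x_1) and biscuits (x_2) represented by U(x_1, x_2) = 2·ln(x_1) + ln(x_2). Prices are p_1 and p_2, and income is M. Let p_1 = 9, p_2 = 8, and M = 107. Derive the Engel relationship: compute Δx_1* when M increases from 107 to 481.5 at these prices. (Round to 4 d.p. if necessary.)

Δx_1* = 27.7407

MU_x_1/MU_x_2 = (2·x_2)/(x_1); tangency sets this equal to p_1/p_2.
Rearranging, p_2·x_2 = (1/2)·p_1·x_1. Substituting into the budget gives p_1·x_1·(1 + (1/2)) = M.
Demand: x_1*(p_1,p_2,M) = 2/3·M/p_1 and x_2* = 1/3·M/p_2.
At p_1=9, p_2=8, M=107: x_1* = 2/3·107/9 = 7.9259.
At M' = 481.5: x_1* = 35.6667. Change: 35.6667 − 7.9259 = 27.7407.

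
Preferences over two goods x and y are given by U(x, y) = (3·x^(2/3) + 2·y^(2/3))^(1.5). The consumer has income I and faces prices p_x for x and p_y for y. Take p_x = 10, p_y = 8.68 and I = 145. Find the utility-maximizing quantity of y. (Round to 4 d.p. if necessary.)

y* = 4.7152

With the ratio pinned down, the budget gives x* = I/(p_x + p_y·(y/x)) and y* = (y/x)·x*.
Numerically y/x = 0.453072, so x* = 145/(10 + 8.68·0.453072) = 10.4072 and y* = 0.453072·10.4072 = 4.7152.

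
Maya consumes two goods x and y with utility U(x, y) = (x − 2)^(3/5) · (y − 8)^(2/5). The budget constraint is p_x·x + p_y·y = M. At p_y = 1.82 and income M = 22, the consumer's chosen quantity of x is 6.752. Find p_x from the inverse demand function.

p_x = 0.75

MRS = (3/2)·(y−8)/(x−2). Tangency with p_x/p_y gives y−8 = (2/3)·(p_x/p_y)·(x−2).
After buying the subsistence bundle (2, 8), a share 0.6 of the remaining income goes to x: x* = 2 + 0.6·(M − 2p_x − 8p_y)/p_x.
Set x* = 6.752 in the demand function and solve for p_x: p_x = 0.75.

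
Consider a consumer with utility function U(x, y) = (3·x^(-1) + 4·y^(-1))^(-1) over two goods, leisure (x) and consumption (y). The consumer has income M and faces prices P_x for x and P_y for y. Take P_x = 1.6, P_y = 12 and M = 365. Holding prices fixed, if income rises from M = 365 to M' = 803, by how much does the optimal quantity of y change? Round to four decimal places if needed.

Δy* = 27.7308

MU_x ∝ 3·x^(-2), MU_y ∝ 4·y^(-2), so MRS = (3/4)·(y/x)^(2) = P_x/P_y.
Solve for the ratio: y/x = [(4/3)·P_x/P_y]^(0.5).
With the ratio pinned down, the budget gives x* = M/(P_x + P_y·(y/x)) and y* = (y/x)·x*.
Numerically y/x = 0.421637, so x* = 365/(1.6 + 12·0.421637) = 54.8077 and y* = 0.421637·54.8077 = 23.109.
At M' = 803: y* = 50.8397. Change: 50.8397 − 23.109 = 27.7308.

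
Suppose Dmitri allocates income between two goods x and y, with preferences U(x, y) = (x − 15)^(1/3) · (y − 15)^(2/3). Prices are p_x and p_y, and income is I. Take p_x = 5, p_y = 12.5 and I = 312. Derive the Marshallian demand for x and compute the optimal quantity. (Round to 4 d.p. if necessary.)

x* = 18.3

After buying the subsistence bundle (15, 15), a share 1/3 of the remaining income goes to x: x* = 15 + 1/3·(I − 15p_x − 15p_y)/p_x.
Discretionary income = 312 − 15·5 − 15·12.5 = 49.5; x* = 15 + 1/3·49.5/5 = 18.3.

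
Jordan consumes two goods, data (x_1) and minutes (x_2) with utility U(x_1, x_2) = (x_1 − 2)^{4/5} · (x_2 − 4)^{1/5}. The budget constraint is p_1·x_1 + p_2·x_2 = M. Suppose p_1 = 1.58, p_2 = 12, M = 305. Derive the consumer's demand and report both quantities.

Let x_1' = x_1−2, x_2' = x_2−4. MRS = 4·x_2'/x_1' = p_1/p_2.
After buying the subsistence bundle (2, 4), a share 0.8 of the remaining income goes to x_1: x_1* = 2 + 0.8·(M − 2p_1 − 4p_2)/p_1.
Discretionary income = 305 − 2·1.58 − 4·12 = 253.84; x_1* = 2 + 0.8·253.84/1.58 = 130.5266; x_2* = 4 + 0.2·253.84/12 = 8.2307.

x_1* = 130.5266, x_2* = 8.2307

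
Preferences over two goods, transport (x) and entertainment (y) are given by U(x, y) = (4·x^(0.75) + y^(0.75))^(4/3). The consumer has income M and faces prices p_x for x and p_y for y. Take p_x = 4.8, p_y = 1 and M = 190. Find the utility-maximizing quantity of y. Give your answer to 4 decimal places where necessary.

Substitute y = (y/x)·x into the budget: x* = M/(p_x + p_y·(y/x)).
Numerically y/x = 2.0736, so x* = 190/(4.8 + 1·2.0736) = 27.642 and y* = 2.0736·27.642 = 57.3184.

y* = 57.3184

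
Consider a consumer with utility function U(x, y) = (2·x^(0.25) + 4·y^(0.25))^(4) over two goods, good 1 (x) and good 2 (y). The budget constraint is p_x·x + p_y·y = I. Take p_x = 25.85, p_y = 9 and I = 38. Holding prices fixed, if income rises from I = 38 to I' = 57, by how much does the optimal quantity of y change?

MU_x ∝ 2·x^(-0.75), MU_y ∝ 4·y^(-0.75), so MRS = (1/2)·(y/x)^(0.75) = p_x/p_y.
Hence y/x = (2·p_x/p_y)^(1/(0.75)), i.e. raised to the 4/3 power.
Substitute y = (y/x)·x into the budget: x* = I/(p_x + p_y·(y/x)).
Numerically y/x = 10.287994, so x* = 38/(25.85 + 9·10.287994) = 0.3208 and y* = 10.287994·0.3208 = 3.3007.
At I' = 57: y* = 4.9511. Change: 4.9511 − 3.3007 = 1.6504.

Δy* = 1.6504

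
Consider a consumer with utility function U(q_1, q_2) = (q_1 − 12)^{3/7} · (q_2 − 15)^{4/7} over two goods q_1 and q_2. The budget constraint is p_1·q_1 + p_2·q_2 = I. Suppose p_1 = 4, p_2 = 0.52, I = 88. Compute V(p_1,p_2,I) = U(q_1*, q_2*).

V = 13.0476

MRS = (3/4)·(q_2−15)/(q_1−12). Tangency with p_1/p_2 gives q_2−15 = (4/3)·(p_1/p_2)·(q_1−12).
Substituting into the budget: q_1* = 12 + 3/7·(I − 12·p_1 − 15·p_2)/p_1, and q_2* = 15 + 4/7·(…)/p_2.
Discretionary income = 88 − 12·4 − 15·0.52 = 32.2; q_1* = 12 + 3/7·32.2/4 = 15.45; q_2* = 15 + 4/7·32.2/0.52 = 50.3846.
Utility at the optimum: U(15.45, 50.3846) = 13.0476.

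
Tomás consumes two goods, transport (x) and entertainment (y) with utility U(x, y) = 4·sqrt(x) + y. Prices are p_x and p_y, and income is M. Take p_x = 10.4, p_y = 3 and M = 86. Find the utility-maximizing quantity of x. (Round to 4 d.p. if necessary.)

x* = 0.3328

Utility is quasi-linear in y; the FOC for x is 2/√x = p_x/p_y.
Thus x* = (2·p_y/p_x)² — independent of M — with the rest of income spent on y.
Plugging in: x* = (2·3/10.4)² = 0.3328.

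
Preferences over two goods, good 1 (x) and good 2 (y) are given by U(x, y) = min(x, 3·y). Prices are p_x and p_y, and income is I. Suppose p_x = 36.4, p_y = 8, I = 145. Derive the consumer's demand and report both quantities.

x* = 3.7116, y* = 1.2372

With perfect complements, no substitution: consume in ratio x:y = 3:1.
Budget: p_x·x + p_y·(1/3)·x = I, so (3·p_x + p_y)·x = 3·I.
Demand: x*(p_x,p_y,I) = 3·I/(3·p_x + p_y), y* = I/(3·p_x + p_y).
Here 3·36.4 + 8 = 117.2, giving x* = 3.7116 and y* = 1.2372.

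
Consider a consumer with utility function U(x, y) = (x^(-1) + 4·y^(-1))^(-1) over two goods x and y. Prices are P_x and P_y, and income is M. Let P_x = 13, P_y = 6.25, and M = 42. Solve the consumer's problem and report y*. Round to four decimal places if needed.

MRS = MU_x/MU_y = (1/4)·(y/x)^(2). Set equal to P_x/P_y.
Solve for the ratio: y/x = [4·P_x/P_y]^(0.5).
With the ratio pinned down, the budget gives x* = M/(P_x + P_y·(y/x)) and y* = (y/x)·x*.
Numerically y/x = 2.884441, so x* = 42/(13 + 6.25·2.884441) = 1.3536 and y* = 2.884441·1.3536 = 3.9045.

y* = 3.9045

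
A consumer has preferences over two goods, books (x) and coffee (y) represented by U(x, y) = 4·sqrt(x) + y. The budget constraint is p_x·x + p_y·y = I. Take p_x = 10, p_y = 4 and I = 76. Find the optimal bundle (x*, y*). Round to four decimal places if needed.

x* = 0.64, y* = 17.4

Utility is quasi-linear in y; the FOC for x is 2/√x = p_x/p_y.
Solve: √x = 2·p_y/p_x, so x*(p_x,p_y) = (2·p_y/p_x)², and y* = (I − p_x·x*)/p_y.
Plugging in: x* = (2·4/10)² = 0.64, y* = 17.4.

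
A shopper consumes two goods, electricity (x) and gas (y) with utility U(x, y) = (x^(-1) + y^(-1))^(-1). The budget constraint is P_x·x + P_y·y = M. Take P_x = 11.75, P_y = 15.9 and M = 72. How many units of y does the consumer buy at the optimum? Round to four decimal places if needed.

y* = 2.435

MU_x ∝ x^(-2), MU_y ∝ y^(-2), so MRS = (y/x)^(2) = P_x/P_y.
Hence y/x = (P_x/P_y)^(1/(2)), i.e. raised to the 0.5 power.
With the ratio pinned down, the budget gives x* = M/(P_x + P_y·(y/x)) and y* = (y/x)·x*.
Numerically y/x = 0.859647, so x* = 72/(11.75 + 15.9·0.859647) = 2.8326 and y* = 0.859647·2.8326 = 2.435.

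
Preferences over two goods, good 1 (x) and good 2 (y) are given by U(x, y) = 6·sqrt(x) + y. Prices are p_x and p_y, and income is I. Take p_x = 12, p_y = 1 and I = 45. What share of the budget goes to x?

Utility is quasi-linear in y; the FOC for x is 3/√x = p_x/p_y.
Thus x* = (3·p_y/p_x)² — independent of I — with the rest of income spent on y.
Plugging in: x* = (3·1/12)² = 0.0625, y* = 44.25.
Expenditure on x: 12·0.0625 = 0.75; share = 0.0167.

share on x = 0.0167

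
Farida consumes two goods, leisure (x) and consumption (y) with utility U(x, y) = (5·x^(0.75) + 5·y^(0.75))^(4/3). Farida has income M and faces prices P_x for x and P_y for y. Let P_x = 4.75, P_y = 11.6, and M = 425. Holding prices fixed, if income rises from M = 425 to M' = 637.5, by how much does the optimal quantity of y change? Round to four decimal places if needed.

Δy* = 1.177

Substitute y = (y/x)·x into the budget: x* = M/(P_x + P_y·(y/x)).
Numerically y/x = 0.028115, so x* = 425/(4.75 + 11.6·0.028115) = 83.7251 and y* = 0.028115·83.7251 = 2.354.
At M' = 637.5: y* = 3.5309. Change: 3.5309 − 2.354 = 1.177.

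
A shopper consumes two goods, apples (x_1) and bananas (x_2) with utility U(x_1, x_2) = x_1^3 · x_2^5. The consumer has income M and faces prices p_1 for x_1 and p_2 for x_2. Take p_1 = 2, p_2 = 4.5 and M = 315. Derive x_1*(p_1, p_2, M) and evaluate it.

x_1* = 59.0625

Tangency: MRS = (3/5)·x_2/x_1 = p_1/p_2.
So 3·p_2·x_2 = 5·p_1·x_1; combined with the budget, a share 0.375 of income goes to x_1.
Demand: x_1*(p_1,p_2,M) = 0.375·M/p_1 and x_2* = 0.625·M/p_2.
At p_1=2, p_2=4.5, M=315: x_1* = 0.375·315/2 = 59.0625.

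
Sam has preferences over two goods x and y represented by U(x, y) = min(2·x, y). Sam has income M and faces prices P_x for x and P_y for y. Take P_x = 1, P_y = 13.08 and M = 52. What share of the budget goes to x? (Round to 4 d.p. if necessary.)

share on x = 0.0368

Leontief preferences: the optimum is at the kink where x/1 = y/2, i.e. y = 2·x.
Budget: P_x·x + P_y·2·x = M, so (P_x + 2·P_y)·x = M.
Demand: x*(P_x,P_y,M) = M/(P_x + 2·P_y), y* = 2·M/(P_x + 2·P_y).
Here 1 + 2·13.08 = 27.16, giving x* = 1.9146 and y* = 3.8292.
Expenditure on x: 1·1.9146 = 1.9146; share = 0.0368.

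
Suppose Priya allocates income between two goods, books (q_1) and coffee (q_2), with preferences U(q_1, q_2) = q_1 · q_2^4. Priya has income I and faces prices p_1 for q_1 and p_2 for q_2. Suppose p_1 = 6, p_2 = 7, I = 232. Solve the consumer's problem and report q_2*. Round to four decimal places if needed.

MU_q_1/MU_q_2 = (q_2)/(4·q_1); tangency sets this equal to p_1/p_2.
So p_2·q_2 = 4·p_1·q_1; combined with the budget, a share 0.2 of income goes to q_1.
Demand: q_1*(p_1,p_2,I) = 0.2·I/p_1 and q_2* = 0.8·I/p_2.
At p_1=6, p_2=7, I=232: q_2* = 0.8·232/7 = 26.5143.

q_2* = 26.5143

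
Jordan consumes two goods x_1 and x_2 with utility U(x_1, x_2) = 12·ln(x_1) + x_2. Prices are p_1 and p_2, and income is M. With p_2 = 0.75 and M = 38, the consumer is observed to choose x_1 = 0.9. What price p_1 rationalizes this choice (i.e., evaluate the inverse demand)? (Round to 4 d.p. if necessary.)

p_1 = 10

MU_x_1 = 12/x_1, MU_x_2 = 1. Tangency: 12/x_1 = p_1/p_2.
So x_1*(p_1,p_2) = 12·p_2/p_1, independent of income; and x_2* = (M − 12·p_2)/p_2.
Set x_1* = 0.9 in the demand function and solve for p_1: p_1 = 10.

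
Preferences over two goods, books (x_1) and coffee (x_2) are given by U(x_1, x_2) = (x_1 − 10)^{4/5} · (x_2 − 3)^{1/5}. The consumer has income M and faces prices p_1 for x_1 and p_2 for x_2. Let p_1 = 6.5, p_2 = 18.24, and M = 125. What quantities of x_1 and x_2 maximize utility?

x_1* = 10.6498, x_2* = 3.0579

Let x_1' = x_1−10, x_2' = x_2−3. MRS = 4·x_2'/x_1' = p_1/p_2.
Substituting into the budget: x_1* = 10 + 0.8·(M − 10·p_1 − 3·p_2)/p_1, and x_2* = 3 + 0.2·(…)/p_2.
Discretionary income = 125 − 10·6.5 − 3·18.24 = 5.28; x_1* = 10 + 0.8·5.28/6.5 = 10.6498; x_2* = 3 + 0.2·5.28/18.24 = 3.0579.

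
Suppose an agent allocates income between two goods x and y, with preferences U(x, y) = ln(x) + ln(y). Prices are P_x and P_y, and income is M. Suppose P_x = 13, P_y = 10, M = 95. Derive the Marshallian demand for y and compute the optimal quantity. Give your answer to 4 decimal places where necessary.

Tangency: MRS = y/x = P_x/P_y.
Rearranging, P_y·y = P_x·x. Substituting into the budget gives P_x·x·(1 + 1) = M.
Demand: x*(P_x,P_y,M) = 0.5·M/P_x and y* = 0.5·M/P_y.
At P_x=13, P_y=10, M=95: y* = 0.5·95/10 = 4.75.

y* = 4.75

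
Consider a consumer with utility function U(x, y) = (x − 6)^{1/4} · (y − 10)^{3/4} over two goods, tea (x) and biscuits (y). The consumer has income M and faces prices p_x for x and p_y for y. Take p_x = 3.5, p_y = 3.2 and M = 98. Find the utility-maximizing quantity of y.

This is Cobb-Douglas in (x−6, y−10): tangency gives 0.25·p_y·(y−10) = 0.75·p_x·(x−6).
After buying the subsistence bundle (6, 10), a share 0.25 of the remaining income goes to x: x* = 6 + 0.25·(M − 6p_x − 10p_y)/p_x.
Discretionary income = 98 − 6·3.5 − 10·3.2 = 45; y* = 10 + 0.75·45/3.2 = 20.5469.

y* = 20.5469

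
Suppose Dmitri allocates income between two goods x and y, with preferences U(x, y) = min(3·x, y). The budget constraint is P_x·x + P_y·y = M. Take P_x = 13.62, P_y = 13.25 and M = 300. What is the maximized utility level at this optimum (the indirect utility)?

Leontief preferences: the optimum is at the kink where x/1 = y/3, i.e. y = 3·x.
Budget: P_x·x + P_y·3·x = M, so (P_x + 3·P_y)·x = M.
Demand: x*(P_x,P_y,M) = M/(P_x + 3·P_y), y* = 3·M/(P_x + 3·P_y).
Here 13.62 + 3·13.25 = 53.37, giving x* = 5.6211 and y* = 16.8634.
Utility at the optimum: U(5.6211, 16.8634) = 16.8634.

V = 16.8634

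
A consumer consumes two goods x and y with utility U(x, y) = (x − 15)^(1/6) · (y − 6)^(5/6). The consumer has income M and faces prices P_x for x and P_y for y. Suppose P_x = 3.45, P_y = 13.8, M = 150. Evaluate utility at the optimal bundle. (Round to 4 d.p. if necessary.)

V = 0.8989

Let x' = x−15, y' = y−6. MRS = (1/5)·y'/x' = P_x/P_y.
Substituting into the budget: x* = 15 + 1/6·(M − 15·P_x − 6·P_y)/P_x, and y* = 6 + 5/6·(…)/P_y.
Discretionary income = 150 − 15·3.45 − 6·13.8 = 15.45; x* = 15 + 1/6·15.45/3.45 = 15.7464; y* = 6 + 5/6·15.45/13.8 = 6.933.
Utility at the optimum: U(15.7464, 6.933) = 0.8989.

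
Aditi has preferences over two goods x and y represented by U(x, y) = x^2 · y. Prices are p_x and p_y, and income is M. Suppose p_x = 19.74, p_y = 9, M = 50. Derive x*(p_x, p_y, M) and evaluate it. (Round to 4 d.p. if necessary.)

x* = 1.6886

At p_x=19.74, p_y=9, M=50: x* = 2/3·50/19.74 = 1.6886.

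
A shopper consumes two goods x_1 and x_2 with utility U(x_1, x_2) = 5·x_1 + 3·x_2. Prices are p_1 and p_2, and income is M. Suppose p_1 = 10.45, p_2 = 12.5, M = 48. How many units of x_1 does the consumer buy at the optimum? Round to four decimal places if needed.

x_1* = 4.5933

x_1 gives more utility per dollar, so spend all income on x_1: x_1* = M/p_1, x_2* = 0.
Numerically: x_1* = 4.5933, x_2* = 0.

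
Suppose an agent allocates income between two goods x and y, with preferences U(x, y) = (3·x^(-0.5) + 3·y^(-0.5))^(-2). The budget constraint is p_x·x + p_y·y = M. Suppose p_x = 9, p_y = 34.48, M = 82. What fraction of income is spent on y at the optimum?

MRS = MU_x/MU_y = (y/x)^(1.5). Set equal to p_x/p_y.
Solve for the ratio: y/x = [p_x/p_y]^(2/3).
Substitute y = (y/x)·x into the budget: x* = M/(p_x + p_y·(y/x)).
Numerically y/x = 0.408429, so x* = 82/(9 + 34.48·0.408429) = 3.5525 and y* = 0.408429·3.5525 = 1.4509.
Expenditure on y: 34.48·1.4509 = 50.0279; share = 0.6101.

share on y = 0.6101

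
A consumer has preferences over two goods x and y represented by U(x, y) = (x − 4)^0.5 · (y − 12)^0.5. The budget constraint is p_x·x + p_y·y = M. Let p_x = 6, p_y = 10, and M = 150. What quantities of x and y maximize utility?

x* = 4.5, y* = 12.3

MRS = (y−12)/(x−4). Tangency with p_x/p_y gives y−12 = (p_x/p_y)·(x−4).
After buying the subsistence bundle (4, 12), a share 0.5 of the remaining income goes to x: x* = 4 + 0.5·(M − 4p_x − 12p_y)/p_x.
Discretionary income = 150 − 4·6 − 12·10 = 6; x* = 4 + 0.5·6/6 = 4.5; y* = 12 + 0.5·6/10 = 12.3.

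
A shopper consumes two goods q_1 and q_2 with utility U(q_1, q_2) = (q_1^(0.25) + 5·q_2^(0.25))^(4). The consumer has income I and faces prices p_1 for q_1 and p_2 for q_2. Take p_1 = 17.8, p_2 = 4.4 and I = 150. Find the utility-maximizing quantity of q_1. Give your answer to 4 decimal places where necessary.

MRS = MU_q_1/MU_q_2 = (1/5)·(q_2/q_1)^(0.75). Set equal to p_1/p_2.
Solve for the ratio: q_2/q_1 = [5·p_1/p_2]^(4/3).
Substitute q_2 = (q_2/q_1)·q_1 into the budget: q_1* = I/(p_1 + p_2·(q_2/q_1)).
Numerically q_2/q_1 = 55.112457, so q_1* = 150/(17.8 + 4.4·55.112457) = 0.5763.

q_1* = 0.5763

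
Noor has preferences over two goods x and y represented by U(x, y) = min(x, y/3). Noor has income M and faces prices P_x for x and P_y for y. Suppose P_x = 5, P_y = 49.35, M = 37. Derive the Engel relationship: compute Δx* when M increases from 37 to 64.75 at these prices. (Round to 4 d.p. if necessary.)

With perfect complements, no substitution: consume in ratio x:y = 1:3.
Budget: P_x·x + P_y·3·x = M, so (P_x + 3·P_y)·x = M.
Demand: x*(P_x,P_y,M) = M/(P_x + 3·P_y), y* = 3·M/(P_x + 3·P_y).
Here 5 + 3·49.35 = 153.05, giving x* = 0.2418.
At M' = 64.75: x* = 0.4231. Change: 0.4231 − 0.2418 = 0.1813.

Δx* = 0.1813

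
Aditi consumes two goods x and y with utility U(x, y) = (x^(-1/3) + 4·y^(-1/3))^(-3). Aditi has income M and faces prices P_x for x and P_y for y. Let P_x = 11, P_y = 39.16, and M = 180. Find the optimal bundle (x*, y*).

Substitute y = (y/x)·x into the budget: x* = M/(P_x + P_y·(y/x)).
Numerically y/x = 1.091334, so x* = 180/(11 + 39.16·1.091334) = 3.3497 and y* = 1.091334·3.3497 = 3.6556.

x* = 3.3497, y* = 3.6556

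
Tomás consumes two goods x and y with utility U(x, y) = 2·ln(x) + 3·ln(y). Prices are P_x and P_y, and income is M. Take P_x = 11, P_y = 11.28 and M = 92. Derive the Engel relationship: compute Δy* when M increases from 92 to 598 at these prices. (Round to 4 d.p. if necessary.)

Δy* = 26.9149

Tangency: MRS = (2/3)·y/x = P_x/P_y.
Rearranging, P_y·y = (3/2)·P_x·x. Substituting into the budget gives P_x·x·(1 + (3/2)) = M.
Demand: x*(P_x,P_y,M) = 0.4·M/P_x and y* = 0.6·M/P_y.
At P_x=11, P_y=11.28, M=92: y* = 0.6·92/11.28 = 4.8936.
At M' = 598: y* = 31.8085. Change: 31.8085 − 4.8936 = 26.9149.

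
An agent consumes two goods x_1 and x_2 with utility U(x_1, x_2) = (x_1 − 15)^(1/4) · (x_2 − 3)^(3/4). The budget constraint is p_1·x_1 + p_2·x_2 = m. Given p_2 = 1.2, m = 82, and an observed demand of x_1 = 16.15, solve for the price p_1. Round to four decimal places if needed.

p_1 = 4

This is Cobb-Douglas in (x_1−15, x_2−3): tangency gives 0.25·p_2·(x_2−3) = 0.75·p_1·(x_1−15).
After buying the subsistence bundle (15, 3), a share 0.25 of the remaining income goes to x_1: x_1* = 15 + 0.25·(m − 15p_1 − 3p_2)/p_1.
Set x_1* = 16.15 in the demand function and solve for p_1: p_1 = 4.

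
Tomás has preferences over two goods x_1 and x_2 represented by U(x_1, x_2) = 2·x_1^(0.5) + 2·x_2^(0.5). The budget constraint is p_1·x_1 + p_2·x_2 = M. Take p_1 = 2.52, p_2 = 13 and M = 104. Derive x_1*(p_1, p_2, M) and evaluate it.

Substitute x_2 = (x_2/x_1)·x_1 into the budget: x_1* = M/(p_1 + p_2·(x_2/x_1)).
Numerically x_2/x_1 = 0.037576, so x_1* = 104/(2.52 + 13·0.037576) = 34.5688.

x_1* = 34.5688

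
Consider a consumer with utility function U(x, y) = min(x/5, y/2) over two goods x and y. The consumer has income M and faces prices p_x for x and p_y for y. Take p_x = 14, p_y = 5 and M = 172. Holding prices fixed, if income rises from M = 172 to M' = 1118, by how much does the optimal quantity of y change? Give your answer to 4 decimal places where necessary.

With perfect complements, no substitution: consume in ratio x:y = 5:2.
Budget: p_x·x + p_y·(2/5)·x = M, so (5·p_x + 2·p_y)·x = 5·M.
Demand: x*(p_x,p_y,M) = 5·M/(5·p_x + 2·p_y), y* = 2·M/(5·p_x + 2·p_y).
Here 5·14 + 2·5 = 80, giving y* = 4.3.
At M' = 1118: y* = 27.95. Change: 27.95 − 4.3 = 23.65.

Δy* = 23.65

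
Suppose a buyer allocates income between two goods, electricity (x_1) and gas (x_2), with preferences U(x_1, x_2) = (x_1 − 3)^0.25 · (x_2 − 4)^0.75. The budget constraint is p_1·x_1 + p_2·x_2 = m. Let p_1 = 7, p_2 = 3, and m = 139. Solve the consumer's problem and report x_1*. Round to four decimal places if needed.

After buying the subsistence bundle (3, 4), a share 0.25 of the remaining income goes to x_1: x_1* = 3 + 0.25·(m − 3p_1 − 4p_2)/p_1.
Discretionary income = 139 − 3·7 − 4·3 = 106; x_1* = 3 + 0.25·106/7 = 6.7857.

x_1* = 6.7857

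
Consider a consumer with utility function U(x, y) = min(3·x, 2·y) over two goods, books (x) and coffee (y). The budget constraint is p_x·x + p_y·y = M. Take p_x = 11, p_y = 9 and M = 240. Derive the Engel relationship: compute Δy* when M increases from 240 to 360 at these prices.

Δy* = 7.3469

Leontief preferences: the optimum is at the kink where x/2 = y/3, i.e. y = (3/2)·x.
Budget: p_x·x + p_y·(3/2)·x = M, so (2·p_x + 3·p_y)·x = 2·M.
Demand: x*(p_x,p_y,M) = 2·M/(2·p_x + 3·p_y), y* = 3·M/(2·p_x + 3·p_y).
Here 2·11 + 3·9 = 49, giving y* = 14.6939.
At M' = 360: y* = 22.0408. Change: 22.0408 − 14.6939 = 7.3469.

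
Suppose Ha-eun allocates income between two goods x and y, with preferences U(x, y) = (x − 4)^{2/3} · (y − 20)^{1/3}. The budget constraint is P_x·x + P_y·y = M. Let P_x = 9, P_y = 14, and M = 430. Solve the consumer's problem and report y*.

y* = 22.7143

MRS = 2·(y−20)/(x−4). Tangency with P_x/P_y gives y−20 = (1/2)·(P_x/P_y)·(x−4).
After buying the subsistence bundle (4, 20), a share 2/3 of the remaining income goes to x: x* = 4 + 2/3·(M − 4P_x − 20P_y)/P_x.
Discretionary income = 430 − 4·9 − 20·14 = 114; y* = 20 + 1/3·114/14 = 22.7143.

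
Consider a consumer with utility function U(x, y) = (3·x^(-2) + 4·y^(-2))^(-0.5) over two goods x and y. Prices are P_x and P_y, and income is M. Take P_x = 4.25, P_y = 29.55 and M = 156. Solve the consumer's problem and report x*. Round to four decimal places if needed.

x* = 7.3272

With the ratio pinned down, the budget gives x* = M/(P_x + P_y·(y/x)) and y* = (y/x)·x*.
Numerically y/x = 0.576665, so x* = 156/(4.25 + 29.55·0.576665) = 7.3272.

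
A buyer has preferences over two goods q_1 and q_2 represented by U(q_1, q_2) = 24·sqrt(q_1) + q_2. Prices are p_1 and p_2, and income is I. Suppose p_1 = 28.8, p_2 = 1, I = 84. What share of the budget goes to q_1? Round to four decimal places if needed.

share on q_1 = 0.0595

Solve: √q_1 = 12·p_2/p_1, so q_1*(p_1,p_2) = (12·p_2/p_1)², and q_2* = (I − p_1·q_1*)/p_2.
Plugging in: q_1* = (12·1/28.8)² = 0.1736, q_2* = 79.
Expenditure on q_1: 28.8·0.1736 = 5; share = 0.0595.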